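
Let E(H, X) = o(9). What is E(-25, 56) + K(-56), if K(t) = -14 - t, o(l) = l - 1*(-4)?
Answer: 55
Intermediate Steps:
o(l) = 4 + l (o(l) = l + 4 = 4 + l)
E(H, X) = 13 (E(H, X) = 4 + 9 = 13)
E(-25, 56) + K(-56) = 13 + (-14 - 1*(-56)) = 13 + (-14 + 56) = 13 + 42 = 55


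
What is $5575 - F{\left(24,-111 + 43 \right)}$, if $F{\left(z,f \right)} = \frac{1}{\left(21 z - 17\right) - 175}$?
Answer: $\frac{1739399}{312} \approx 5575.0$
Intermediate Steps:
$F{\left(z,f \right)} = \frac{1}{-192 + 21 z}$ ($F{\left(z,f \right)} = \frac{1}{\left(-17 + 21 z\right) - 175} = \frac{1}{-192 + 21 z}$)
$5575 - F{\left(24,-111 + 43 \right)} = 5575 - \frac{1}{3 \left(-64 + 7 \cdot 24\right)} = 5575 - \frac{1}{3 \left(-64 + 168\right)} = 5575 - \frac{1}{3 \cdot 104} = 5575 - \frac{1}{3} \cdot \frac{1}{104} = 5575 - \frac{1}{312} = \frac{1739399}{312}$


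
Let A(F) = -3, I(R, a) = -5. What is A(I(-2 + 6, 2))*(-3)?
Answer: 9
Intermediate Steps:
A(I(-2 + 6, 2))*(-3) = -3*(-3) = 9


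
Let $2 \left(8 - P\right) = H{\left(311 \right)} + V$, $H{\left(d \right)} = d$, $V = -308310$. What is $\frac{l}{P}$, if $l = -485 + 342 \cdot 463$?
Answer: $\frac{315722}{308015} \approx 1.025$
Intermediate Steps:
$P = \frac{308015}{2}$ ($P = 8 - \frac{311 - 308310}{2} = 8 - - \frac{307999}{2} = 8 + \frac{307999}{2} = \frac{308015}{2} \approx 1.5401 \cdot 10^{5}$)
$l = 157861$ ($l = -485 + 158346 = 157861$)
$\frac{l}{P} = \frac{157861}{\frac{308015}{2}} = 157861 \cdot \frac{2}{308015} = \frac{315722}{308015}$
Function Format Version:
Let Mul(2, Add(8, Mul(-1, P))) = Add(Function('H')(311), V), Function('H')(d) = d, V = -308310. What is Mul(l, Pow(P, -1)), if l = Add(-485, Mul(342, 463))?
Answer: Rational(315722, 308015) ≈ 1.0250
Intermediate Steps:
P = Rational(308015, 2) (P = Add(8, Mul(Rational(-1, 2), Add(311, -308310))) = Add(8, Mul(Rational(-1, 2), -307999)) = Add(8, Rational(307999, 2)) = Rational(308015, 2) ≈ 1.5401e+5)
l = 157861 (l = Add(-485, 158346) = 157861)
Mul(l, Pow(P, -1)) = Mul(157861, Pow(Rational(308015, 2), -1)) = Mul(157861, Rational(2, 308015)) = Rational(315722, 308015)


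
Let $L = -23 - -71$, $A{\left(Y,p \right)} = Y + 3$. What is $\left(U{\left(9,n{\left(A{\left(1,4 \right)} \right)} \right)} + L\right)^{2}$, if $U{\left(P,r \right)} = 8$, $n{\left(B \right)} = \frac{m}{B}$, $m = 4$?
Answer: $3136$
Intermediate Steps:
$A{\left(Y,p \right)} = 3 + Y$
$n{\left(B \right)} = \frac{4}{B}$
$L = 48$ ($L = -23 + 71 = 48$)
$\left(U{\left(9,n{\left(A{\left(1,4 \right)} \right)} \right)} + L\right)^{2} = \left(8 + 48\right)^{2} = 56^{2} = 3136$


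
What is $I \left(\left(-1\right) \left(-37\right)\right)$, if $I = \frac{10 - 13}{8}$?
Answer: $- \frac{111}{8} \approx -13.875$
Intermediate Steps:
$I = - \frac{3}{8}$ ($I = \frac{1}{8} \left(-3\right) = - \frac{3}{8} \approx -0.375$)
$I \left(\left(-1\right) \left(-37\right)\right) = - \frac{3 \left(\left(-1\right) \left(-37\right)\right)}{8} = \left(- \frac{3}{8}\right) 37 = - \frac{111}{8}$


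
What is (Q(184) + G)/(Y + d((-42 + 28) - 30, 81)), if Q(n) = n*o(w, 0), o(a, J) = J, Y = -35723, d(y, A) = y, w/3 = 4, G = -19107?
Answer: 19107/35767 ≈ 0.53421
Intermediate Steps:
w = 12 (w = 3*4 = 12)
Q(n) = 0 (Q(n) = n*0 = 0)
(Q(184) + G)/(Y + d((-42 + 28) - 30, 81)) = (0 - 19107)/(-35723 + ((-42 + 28) - 30)) = -19107/(-35723 + (-14 - 30)) = -19107/(-35723 - 44) = -19107/(-35767) = -19107*(-1/35767) = 19107/35767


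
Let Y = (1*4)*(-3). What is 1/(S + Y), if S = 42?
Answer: 1/30 ≈ 0.033333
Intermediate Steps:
Y = -12 (Y = 4*(-3) = -12)
1/(S + Y) = 1/(42 - 12) = 1/30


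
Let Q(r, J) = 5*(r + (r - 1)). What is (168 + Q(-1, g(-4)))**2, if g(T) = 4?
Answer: 23409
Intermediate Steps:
Q(r, J) = -5 + 10*r (Q(r, J) = 5*(r + (-1 + r)) = 5*(-1 + 2*r) = -5 + 10*r)
(168 + Q(-1, g(-4)))**2 = (168 + (-5 + 10*(-1)))**2 = (168 + (-5 - 10))**2 = (168 - 15)**2 = 153**2 = 23409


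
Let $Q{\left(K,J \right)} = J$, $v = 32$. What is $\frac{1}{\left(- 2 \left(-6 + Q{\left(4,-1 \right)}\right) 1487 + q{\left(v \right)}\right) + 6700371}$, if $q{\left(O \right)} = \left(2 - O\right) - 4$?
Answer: $\frac{1}{6721155} \approx 1.4878 \cdot 10^{-7}$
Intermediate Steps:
$q{\left(O \right)} = -2 - O$ ($q{\left(O \right)} = \left(2 - O\right) - 4 = -2 - O$)
$\frac{1}{\left(- 2 \left(-6 + Q{\left(4,-1 \right)}\right) 1487 + q{\left(v \right)}\right) + 6700371} = \frac{1}{\left(- 2 \left(-6 - 1\right) 1487 - 34\right) + 6700371} = \frac{1}{\left(\left(-2\right) \left(-7\right) 1487 - 34\right) + 6700371} = \frac{1}{\left(14 \cdot 1487 - 34\right) + 6700371} = \frac{1}{\left(20818 - 34\right) + 6700371} = \frac{1}{20784 + 6700371} = \frac{1}{6721155}$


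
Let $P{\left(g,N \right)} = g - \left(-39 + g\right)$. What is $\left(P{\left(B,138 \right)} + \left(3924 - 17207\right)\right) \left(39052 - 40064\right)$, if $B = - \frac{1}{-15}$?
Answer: $13402928$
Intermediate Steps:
$B = \frac{1}{15}$ ($B = \left(-1\right) \left(- \frac{1}{15}\right) = \frac{1}{15} \approx 0.066667$)
$P{\left(g,N \right)} = 39$ ($P{\left(g,N \right)} = g + \left(34 - \left(-5 + g\right)\right) = g - \left(-39 + g\right) = 39$)
$\left(P{\left(B,138 \right)} + \left(3924 - 17207\right)\right) \left(39052 - 40064\right) = \left(39 + \left(3924 - 17207\right)\right) \left(39052 - 40064\right) = \left(39 - 13283\right) \left(-1012\right) = \left(-13244\right) \left(-1012\right) = 13402928$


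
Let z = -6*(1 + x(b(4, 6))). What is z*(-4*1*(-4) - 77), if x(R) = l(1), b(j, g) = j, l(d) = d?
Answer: 732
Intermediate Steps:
x(R) = 1
z = -12 (z = -6*(1 + 1) = -6*2 = -12)
z*(-4*1*(-4) - 77) = -12*(-4*1*(-4) - 77) = -12*(-4*(-4) - 77) = -12*(16 - 77) = -12*(-61) = 732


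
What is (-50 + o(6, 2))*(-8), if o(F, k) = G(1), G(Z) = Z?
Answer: 392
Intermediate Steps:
o(F, k) = 1
(-50 + o(6, 2))*(-8) = (-50 + 1)*(-8) = -49*(-8) = 392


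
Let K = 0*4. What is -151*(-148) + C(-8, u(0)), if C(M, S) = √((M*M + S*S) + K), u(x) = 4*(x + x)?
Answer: 22356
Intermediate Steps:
u(x) = 8*x (u(x) = 4*(2*x) = 8*x)
K = 0
C(M, S) = √(M² + S²) (C(M, S) = √((M*M + S*S) + 0) = √((M² + S²) + 0) = √(M² + S²))
-151*(-148) + C(-8, u(0)) = -151*(-148) + √((-8)² + (8*0)²) = 22348 + √(64 + 0²) = 22348 + √(64 + 0) = 22348 + √64 = 22348 + 8 = 22356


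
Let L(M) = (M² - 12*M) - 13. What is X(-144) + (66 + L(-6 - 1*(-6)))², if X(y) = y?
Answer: 2665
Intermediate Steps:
L(M) = -13 + M² - 12*M
X(-144) + (66 + L(-6 - 1*(-6)))² = -144 + (66 + (-13 + (-6 - 1*(-6))² - 12*(-6 - 1*(-6))))² = -144 + (66 + (-13 + (-6 + 6)² - 12*(-6 + 6)))² = -144 + (66 + (-13 + 0² - 12*0))² = -144 + (66 + (-13 + 0 + 0))² = -144 + (66 - 13)² = -144 + 53² = -144 + 2809 = 2665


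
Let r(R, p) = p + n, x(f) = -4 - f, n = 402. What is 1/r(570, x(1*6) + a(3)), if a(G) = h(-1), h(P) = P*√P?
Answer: 392/153665 + I/153665 ≈ 0.002551 + 6.5077e-6*I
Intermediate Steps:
h(P) = P^(3/2)
a(G) = -I (a(G) = (-1)^(3/2) = -I)
r(R, p) = 402 + p (r(R, p) = p + 402 = 402 + p)
1/r(570, x(1*6) + a(3)) = 1/(402 + ((-4 - 6) - I)) = 1/(402 + (-10 - I)) = 1/(392 - I) = (392 + I)/153665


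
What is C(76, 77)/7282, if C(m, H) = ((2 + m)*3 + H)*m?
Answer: 11818/3641 ≈ 3.2458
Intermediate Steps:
C(m, H) = m*(6 + H + 3*m) (C(m, H) = ((6 + 3*m) + H)*m = (6 + H + 3*m)*m = m*(6 + H + 3*m))
C(76, 77)/7282 = (76*(6 + 77 + 3*76))/7282 = (76*(6 + 77 + 228))*(1/7282) = (76*311)*(1/7282) = 23636*(1/7282) = 11818/3641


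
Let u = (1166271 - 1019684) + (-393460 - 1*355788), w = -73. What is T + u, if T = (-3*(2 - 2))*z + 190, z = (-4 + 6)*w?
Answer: -602471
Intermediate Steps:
z = -146 (z = (-4 + 6)*(-73) = 2*(-73) = -146)
u = -602661 (u = 146587 + (-393460 - 355788) = 146587 - 749248 = -602661)
T = 190 (T = -3*(2 - 2)*(-146) + 190 = -3*0*(-146) + 190 = 0*(-146) + 190 = 0 + 190 = 190)
T + u = 190 - 602661 = -602471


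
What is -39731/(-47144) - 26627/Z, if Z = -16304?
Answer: 237884689/96079472 ≈ 2.4759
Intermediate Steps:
-39731/(-47144) - 26627/Z = -39731/(-47144) - 26627/(-16304) = -39731*(-1/47144) - 26627*(-1/16304) = 39731/47144 + 26627/16304 = 237884689/96079472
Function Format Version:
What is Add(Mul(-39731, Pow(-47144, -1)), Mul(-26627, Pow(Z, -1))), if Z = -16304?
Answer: Rational(237884689, 96079472) ≈ 2.4759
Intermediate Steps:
Add(Mul(-39731, Pow(-47144, -1)), Mul(-26627, Pow(Z, -1))) = Add(Mul(-39731, Pow(-47144, -1)), Mul(-26627, Pow(-16304, -1))) = Add(Mul(-39731, Rational(-1, 47144)), Mul(-26627, Rational(-1, 16304))) = Add(Rational(39731, 47144), Rational(26627, 16304)) = Rational(237884689, 96079472)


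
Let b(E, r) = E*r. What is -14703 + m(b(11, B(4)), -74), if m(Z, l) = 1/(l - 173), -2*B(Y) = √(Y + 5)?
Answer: -3631642/247 ≈ -14703.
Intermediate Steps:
B(Y) = -√(5 + Y)/2 (B(Y) = -√(Y + 5)/2 = -√(5 + Y)/2)
m(Z, l) = 1/(-173 + l)
-14703 + m(b(11, B(4)), -74) = -14703 + 1/(-173 - 74) = -14703 + 1/(-247) = -14703 - 1/247 = -3631642/247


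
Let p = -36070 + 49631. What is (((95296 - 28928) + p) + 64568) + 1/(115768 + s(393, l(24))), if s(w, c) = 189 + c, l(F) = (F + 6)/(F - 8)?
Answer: 134045676495/927671 ≈ 1.4450e+5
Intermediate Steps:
p = 13561
l(F) = (6 + F)/(-8 + F)
(((95296 - 28928) + p) + 64568) + 1/(115768 + s(393, l(24))) = (((95296 - 28928) + 13561) + 64568) + 1/(115768 + (189 + (6 + 24)/(-8 + 24))) = ((66368 + 13561) + 64568) + 1/(115768 + (189 + 30/16)) = (79929 + 64568) + 1/(115768 + (189 + (1/16)*30)) = 144497 + 1/(115768 + (189 + 15/8)) = 144497 + 1/(115768 + 1527/8) = 144497 + 1/(927671/8) = 144497 + 8/927671 = 134045676495/927671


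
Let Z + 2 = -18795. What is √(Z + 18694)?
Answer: I*√103 ≈ 10.149*I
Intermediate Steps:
Z = -18797 (Z = -2 - 18795 = -18797)
√(Z + 18694) = √(-18797 + 18694) = √(-103) = I*√103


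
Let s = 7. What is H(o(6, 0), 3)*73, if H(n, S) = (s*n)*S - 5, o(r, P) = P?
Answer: -365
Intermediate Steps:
H(n, S) = -5 + 7*S*n (H(n, S) = (7*n)*S - 5 = 7*S*n - 5 = -5 + 7*S*n)
H(o(6, 0), 3)*73 = (-5 + 7*3*0)*73 = (-5 + 0)*73 = -5*73 = -365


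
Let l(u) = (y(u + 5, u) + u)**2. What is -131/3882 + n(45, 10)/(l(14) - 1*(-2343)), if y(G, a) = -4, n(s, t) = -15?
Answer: -378263/9483726 ≈ -0.039885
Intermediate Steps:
l(u) = (-4 + u)**2
-131/3882 + n(45, 10)/(l(14) - 1*(-2343)) = -131/3882 - 15/((-4 + 14)**2 - 1*(-2343)) = -131*1/3882 - 15/(10**2 + 2343) = -131/3882 - 15/(100 + 2343) = -131/3882 - 15/2443 = -378263/9483726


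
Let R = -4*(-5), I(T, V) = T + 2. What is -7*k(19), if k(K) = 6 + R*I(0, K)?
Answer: -322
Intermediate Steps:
I(T, V) = 2 + T
R = 20
k(K) = 46 (k(K) = 6 + 20*(2 + 0) = 6 + 20*2 = 6 + 40 = 46)
-7*k(19) = -7*46 = -322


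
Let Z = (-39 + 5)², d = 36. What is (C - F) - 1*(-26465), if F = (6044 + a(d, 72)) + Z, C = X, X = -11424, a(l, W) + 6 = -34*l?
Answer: 9071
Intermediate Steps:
a(l, W) = -6 - 34*l
Z = 1156 (Z = (-34)² = 1156)
C = -11424
F = 5970 (F = (6044 + (-6 - 34*36)) + 1156 = (6044 + (-6 - 1224)) + 1156 = (6044 - 1230) + 1156 = 4814 + 1156 = 5970)
(C - F) - 1*(-26465) = (-11424 - 1*5970) - 1*(-26465) = (-11424 - 5970) + 26465 = -17394 + 26465 = 9071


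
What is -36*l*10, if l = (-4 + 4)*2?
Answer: 0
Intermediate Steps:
l = 0 (l = 0*2 = 0)
-36*l*10 = -36*0*10 = 0*10 = 0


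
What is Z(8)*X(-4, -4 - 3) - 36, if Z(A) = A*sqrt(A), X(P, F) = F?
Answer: -36 - 112*sqrt(2) ≈ -194.39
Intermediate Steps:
Z(A) = A**(3/2)
Z(8)*X(-4, -4 - 3) - 36 = 8**(3/2)*(-4 - 3) - 36 = (16*sqrt(2))*(-7) - 36 = -112*sqrt(2) - 36 = -36 - 112*sqrt(2)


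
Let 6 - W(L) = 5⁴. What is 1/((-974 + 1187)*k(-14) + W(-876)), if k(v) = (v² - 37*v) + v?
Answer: 1/148481 ≈ 6.7349e-6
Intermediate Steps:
k(v) = v² - 36*v
W(L) = -619 (W(L) = 6 - 1*5⁴ = 6 - 1*625 = 6 - 625 = -619)
1/((-974 + 1187)*k(-14) + W(-876)) = 1/((-974 + 1187)*(-14*(-36 - 14)) - 619) = 1/(213*(-14*(-50)) - 619) = 1/(213*700 - 619) = 1/(149100 - 619) = 1/148481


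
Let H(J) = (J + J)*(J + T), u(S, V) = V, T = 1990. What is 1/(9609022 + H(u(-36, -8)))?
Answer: 1/9577310 ≈ 1.0441e-7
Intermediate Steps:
H(J) = 2*J*(1990 + J) (H(J) = (J + J)*(J + 1990) = (2*J)*(1990 + J) = 2*J*(1990 + J))
1/(9609022 + H(u(-36, -8))) = 1/(9609022 + 2*(-8)*(1990 - 8)) = 1/(9609022 + 2*(-8)*1982) = 1/(9609022 - 31712) = 1/9577310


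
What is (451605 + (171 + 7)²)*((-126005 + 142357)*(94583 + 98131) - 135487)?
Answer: 1522903489993049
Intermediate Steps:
(451605 + (171 + 7)²)*((-126005 + 142357)*(94583 + 98131) - 135487) = (451605 + 178²)*(16352*192714 - 135487) = (451605 + 31684)*(3151259328 - 135487) = 483289*3151123841 = 1522903489993049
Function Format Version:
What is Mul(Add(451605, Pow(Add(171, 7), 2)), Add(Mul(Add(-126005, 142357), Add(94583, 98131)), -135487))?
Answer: 1522903489993049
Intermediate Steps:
Mul(Add(451605, Pow(Add(171, 7), 2)), Add(Mul(Add(-126005, 142357), Add(94583, 98131)), -135487)) = Mul(Add(451605, Pow(178, 2)), Add(Mul(16352, 192714), -135487)) = Mul(Add(451605, 31684), Add(3151259328, -135487)) = Mul(483289, 3151123841) = 1522903489993049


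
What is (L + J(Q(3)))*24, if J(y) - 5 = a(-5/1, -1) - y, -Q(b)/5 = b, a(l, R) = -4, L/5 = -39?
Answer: -4296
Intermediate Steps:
L = -195 (L = 5*(-39) = -195)
Q(b) = -5*b
J(y) = 1 - y (J(y) = 5 + (-4 - y) = 1 - y)
(L + J(Q(3)))*24 = (-195 + (1 - (-5)*3))*24 = (-195 + (1 - 1*(-15)))*24 = (-195 + (1 + 15))*24 = (-195 + 16)*24 = -179*24 = -4296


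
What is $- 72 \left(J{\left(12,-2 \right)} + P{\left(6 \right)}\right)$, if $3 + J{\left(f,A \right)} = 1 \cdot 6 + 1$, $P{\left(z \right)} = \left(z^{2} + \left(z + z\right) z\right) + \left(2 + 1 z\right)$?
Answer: $-8640$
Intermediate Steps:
$P{\left(z \right)} = 2 + z + 3 z^{2}$ ($P{\left(z \right)} = \left(z^{2} + 2 z z\right) + \left(2 + z\right) = \left(z^{2} + 2 z^{2}\right) + \left(2 + z\right) = 3 z^{2} + \left(2 + z\right) = 2 + z + 3 z^{2}$)
$J{\left(f,A \right)} = 4$ ($J{\left(f,A \right)} = -3 + \left(1 \cdot 6 + 1\right) = -3 + \left(6 + 1\right) = -3 + 7 = 4$)
$- 72 \left(J{\left(12,-2 \right)} + P{\left(6 \right)}\right) = - 72 \left(4 + \left(2 + 6 + 3 \cdot 6^{2}\right)\right) = - 72 \left(4 + \left(2 + 6 + 3 \cdot 36\right)\right) = - 72 \left(4 + \left(2 + 6 + 108\right)\right) = - 72 \left(4 + 116\right) = \left(-72\right) 120 = -8640$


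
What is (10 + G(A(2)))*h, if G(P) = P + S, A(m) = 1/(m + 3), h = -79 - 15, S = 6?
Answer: -7614/5 ≈ -1522.8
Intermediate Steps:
h = -94
A(m) = 1/(3 + m)
G(P) = 6 + P (G(P) = P + 6 = 6 + P)
(10 + G(A(2)))*h = (10 + (6 + 1/(3 + 2)))*(-94) = (10 + (6 + 1/5))*(-94) = (10 + (6 + ⅕))*(-94) = (10 + 31/5)*(-94) = (81/5)*(-94) = -7614/5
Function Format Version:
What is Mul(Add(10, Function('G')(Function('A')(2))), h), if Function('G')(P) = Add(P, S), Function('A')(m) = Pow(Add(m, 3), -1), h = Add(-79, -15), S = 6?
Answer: Rational(-7614, 5) ≈ -1522.8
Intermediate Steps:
h = -94
Function('A')(m) = Pow(Add(3, m), -1)
Function('G')(P) = Add(6, P) (Function('G')(P) = Add(P, 6) = Add(6, P))
Mul(Add(10, Function('G')(Function('A')(2))), h) = Mul(Add(10, Add(6, Pow(Add(3, 2), -1))), -94) = Mul(Add(10, Add(6, Pow(5, -1))), -94) = Mul(Add(10, Add(6, Rational(1, 5))), -94) = Mul(Add(10, Rational(31, 5)), -94) = Mul(Rational(81, 5), -94) = Rational(-7614, 5)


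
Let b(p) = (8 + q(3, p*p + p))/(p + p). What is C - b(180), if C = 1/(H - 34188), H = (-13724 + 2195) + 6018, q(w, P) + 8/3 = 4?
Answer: -30907/1190970 ≈ -0.025951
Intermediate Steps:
q(w, P) = 4/3 (q(w, P) = -8/3 + 4 = 4/3)
H = -5511 (H = -11529 + 6018 = -5511)
b(p) = 14/(3*p) (b(p) = (8 + 4/3)/(p + p) = 28/(3*((2*p))) = 28*(1/(2*p))/3 = 14/(3*p))
C = -1/39699 (C = 1/(-5511 - 34188) = 1/(-39699) = -1/39699 ≈ -2.5190e-5)
C - b(180) = -1/39699 - 14/(3*180) = -1/39699 - 1*7/270 = -1/39699 - 7/270 = -30907/1190970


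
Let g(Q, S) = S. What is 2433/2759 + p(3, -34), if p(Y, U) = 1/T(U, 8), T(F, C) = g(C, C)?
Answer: 22223/22072 ≈ 1.0068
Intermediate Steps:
T(F, C) = C
p(Y, U) = 1/8
2433/2759 + p(3, -34) = 2433/2759 + 1/8 = 22223/22072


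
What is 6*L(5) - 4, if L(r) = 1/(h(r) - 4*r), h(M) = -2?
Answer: -47/11 ≈ -4.2727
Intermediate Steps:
L(r) = 1/(-2 - 4*r)
6*L(5) - 4 = 6*(-1/(2 + 4*5)) - 4 = 6*(-1/(2 + 20)) - 4 = 6*(-1/22) - 4 = -3/11 - 4 = -47/11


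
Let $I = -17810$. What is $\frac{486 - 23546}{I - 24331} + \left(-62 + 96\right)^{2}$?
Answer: $\frac{48738056}{42141} \approx 1156.5$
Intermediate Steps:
$\frac{486 - 23546}{I - 24331} + \left(-62 + 96\right)^{2} = \frac{486 - 23546}{-17810 - 24331} + \left(-62 + 96\right)^{2} = - \frac{23060}{-42141} + 34^{2} = \left(-23060\right) \left(- \frac{1}{42141}\right) + 1156 = \frac{23060}{42141} + 1156 = \frac{48738056}{42141}$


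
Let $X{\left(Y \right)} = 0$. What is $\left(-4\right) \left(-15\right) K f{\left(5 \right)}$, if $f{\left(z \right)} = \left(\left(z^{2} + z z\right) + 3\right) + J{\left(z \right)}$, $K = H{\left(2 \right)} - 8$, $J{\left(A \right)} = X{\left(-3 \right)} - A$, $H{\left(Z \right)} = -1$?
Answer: $-25920$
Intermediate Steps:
$J{\left(A \right)} = - A$ ($J{\left(A \right)} = 0 - A = - A$)
$K = -9$ ($K = -1 - 8 = -9$)
$f{\left(z \right)} = 3 - z + 2 z^{2}$ ($f{\left(z \right)} = \left(\left(z^{2} + z z\right) + 3\right) - z = \left(\left(z^{2} + z^{2}\right) + 3\right) - z = \left(2 z^{2} + 3\right) - z = \left(3 + 2 z^{2}\right) - z = 3 - z + 2 z^{2}$)
$\left(-4\right) \left(-15\right) K f{\left(5 \right)} = \left(-4\right) \left(-15\right) \left(-9\right) \left(3 - 5 + 2 \cdot 5^{2}\right) = 60 \left(-9\right) \left(3 - 5 + 2 \cdot 25\right) = - 540 \left(3 - 5 + 50\right) = \left(-540\right) 48 = -25920$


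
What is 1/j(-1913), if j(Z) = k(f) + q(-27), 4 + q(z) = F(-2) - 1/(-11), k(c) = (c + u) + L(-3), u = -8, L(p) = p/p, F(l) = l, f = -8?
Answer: -11/230 ≈ -0.047826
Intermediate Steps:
L(p) = 1
k(c) = -7 + c (k(c) = (c - 8) + 1 = (-8 + c) + 1 = -7 + c)
q(z) = -65/11 (q(z) = -4 + (-2 - 1/(-11)) = -4 + (-2 - 1*(-1/11)) = -4 + (-2 + 1/11) = -4 - 21/11 = -65/11)
j(Z) = -230/11 (j(Z) = (-7 - 8) - 65/11 = -15 - 65/11 = -230/11)
1/j(-1913) = 1/(-230/11) = -11/230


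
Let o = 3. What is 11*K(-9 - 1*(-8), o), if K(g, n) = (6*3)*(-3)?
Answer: -594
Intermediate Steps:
K(g, n) = -54 (K(g, n) = 18*(-3) = -54)
11*K(-9 - 1*(-8), o) = 11*(-54) = -594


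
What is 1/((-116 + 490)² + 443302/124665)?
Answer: 124665/17438084842 ≈ 7.1490e-6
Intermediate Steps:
1/((-116 + 490)² + 443302/124665) = 1/(374² + 443302*(1/124665)) = 1/(139876 + 443302/124665) = 1/(17438084842/124665) = 124665/17438084842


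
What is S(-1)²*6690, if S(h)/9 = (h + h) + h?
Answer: 4877010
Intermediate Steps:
S(h) = 27*h (S(h) = 9*((h + h) + h) = 9*(2*h + h) = 9*(3*h) = 27*h)
S(-1)²*6690 = (27*(-1))²*6690 = (-27)²*6690 = 729*6690 = 4877010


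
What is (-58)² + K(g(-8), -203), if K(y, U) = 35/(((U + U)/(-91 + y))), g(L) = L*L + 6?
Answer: 195217/58 ≈ 3365.8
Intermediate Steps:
g(L) = 6 + L² (g(L) = L² + 6 = 6 + L²)
K(y, U) = 35*(-91 + y)/(2*U) (K(y, U) = 35/(((2*U)/(-91 + y))) = 35/((2*U/(-91 + y))) = 35*((-91 + y)/(2*U)) = 35*(-91 + y)/(2*U))
(-58)² + K(g(-8), -203) = (-58)² + (35/2)*(-91 + (6 + (-8)²))/(-203) = 3364 + (35/2)*(-1/203)*(-91 + (6 + 64)) = 3364 + (35/2)*(-1/203)*(-91 + 70) = 3364 + (35/2)*(-1/203)*(-21) = 3364 + 105/58 = 195217/58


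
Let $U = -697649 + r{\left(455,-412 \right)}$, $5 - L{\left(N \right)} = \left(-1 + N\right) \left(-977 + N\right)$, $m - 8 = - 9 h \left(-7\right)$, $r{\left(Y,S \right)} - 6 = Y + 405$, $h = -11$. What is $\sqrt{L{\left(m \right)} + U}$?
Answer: $i \sqrt{1836910} \approx 1355.3 i$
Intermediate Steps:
$r{\left(Y,S \right)} = 411 + Y$ ($r{\left(Y,S \right)} = 6 + \left(Y + 405\right) = 6 + \left(405 + Y\right) = 411 + Y$)
$m = -685$ ($m = 8 + \left(-9\right) \left(-11\right) \left(-7\right) = 8 + 99 \left(-7\right) = 8 - 693 = -685$)
$L{\left(N \right)} = 5 - \left(-1 + N\right) \left(-977 + N\right)$
$U = -696783$ ($U = -697649 + \left(411 + 455\right) = -697649 + 866 = -696783$)
$\sqrt{L{\left(m \right)} + U} = \sqrt{\left(-972 - \left(-685\right)^{2} + 978 \left(-685\right)\right) - 696783} = \sqrt{\left(-972 - 469225 - 669930\right) - 696783} = \sqrt{-1140127 - 696783} = \sqrt{-1836910} = i \sqrt{1836910}$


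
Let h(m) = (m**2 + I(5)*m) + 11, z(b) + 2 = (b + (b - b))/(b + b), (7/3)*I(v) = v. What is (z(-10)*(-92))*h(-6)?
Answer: 32982/7 ≈ 4711.7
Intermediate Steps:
I(v) = 3*v/7
z(b) = -3/2 (z(b) = -2 + (b + (b - b))/(b + b) = -2 + (b + 0)/((2*b)) = -2 + b*(1/(2*b)) = -2 + 1/2 = -3/2)
h(m) = 11 + m**2 + 15*m/7 (h(m) = (m**2 + ((3/7)*5)*m) + 11 = (m**2 + 15*m/7) + 11 = 11 + m**2 + 15*m/7)
(z(-10)*(-92))*h(-6) = (-3/2*(-92))*(11 + (-6)**2 + (15/7)*(-6)) = 138*(11 + 36 - 90/7) = 138*(239/7) = 32982/7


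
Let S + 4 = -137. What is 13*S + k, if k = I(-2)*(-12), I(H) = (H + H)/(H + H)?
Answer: -1845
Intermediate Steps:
I(H) = 1 (I(H) = (2*H)/((2*H)) = (2*H)*(1/(2*H)) = 1)
S = -141 (S = -4 - 137 = -141)
k = -12 (k = 1*(-12) = -12)
13*S + k = 13*(-141) - 12 = -1833 - 12 = -1845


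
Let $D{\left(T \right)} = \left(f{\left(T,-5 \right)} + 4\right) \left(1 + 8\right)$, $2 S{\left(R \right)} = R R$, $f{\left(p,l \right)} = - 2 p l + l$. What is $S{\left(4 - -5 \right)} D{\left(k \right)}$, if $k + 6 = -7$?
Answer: $- \frac{95499}{2} \approx -47750.0$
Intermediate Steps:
$k = -13$ ($k = -6 - 7 = -13$)
$f{\left(p,l \right)} = l - 2 l p$ ($f{\left(p,l \right)} = - 2 l p + l = l - 2 l p$)
$S{\left(R \right)} = \frac{R^{2}}{2}$ ($S{\left(R \right)} = \frac{R R}{2} = \frac{R^{2}}{2}$)
$D{\left(T \right)} = -9 + 90 T$ ($D{\left(T \right)} = \left(- 5 \left(1 - 2 T\right) + 4\right) \left(1 + 8\right) = \left(\left(-5 + 10 T\right) + 4\right) 9 = \left(-1 + 10 T\right) 9 = -9 + 90 T$)
$S{\left(4 - -5 \right)} D{\left(k \right)} = \frac{\left(4 - -5\right)^{2}}{2} \left(-9 + 90 \left(-13\right)\right) = \frac{\left(4 + 5\right)^{2}}{2} \left(-9 - 1170\right) = \frac{9^{2}}{2} \left(-1179\right) = \frac{1}{2} \cdot 81 \left(-1179\right) = \frac{81}{2} \left(-1179\right) = - \frac{95499}{2}$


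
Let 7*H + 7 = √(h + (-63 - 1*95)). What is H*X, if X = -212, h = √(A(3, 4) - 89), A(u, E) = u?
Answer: 212 - 212*√(-158 + I*√86)/7 ≈ 200.83 - 380.85*I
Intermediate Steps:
h = I*√86 (h = √(3 - 89) = √(-86) = I*√86 ≈ 9.2736*I)
H = -1 + √(-158 + I*√86)/7 (H = -1 + √(I*√86 + (-63 - 1*95))/7 = -1 + √(I*√86 + (-63 - 95))/7 = -1 + √(I*√86 - 158)/7 = -1 + √(-158 + I*√86)/7 ≈ -0.94732 + 1.7965*I)
H*X = (-1 + √(-158 + I*√86)/7)*(-212) = 212 - 212*√(-158 + I*√86)/7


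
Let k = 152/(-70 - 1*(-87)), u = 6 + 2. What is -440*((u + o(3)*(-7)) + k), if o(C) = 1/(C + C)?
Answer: -353980/51 ≈ -6940.8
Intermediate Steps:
o(C) = 1/(2*C)
u = 8
k = 152/17 (k = 152/(-70 + 87) = 152/17 ≈ 8.9412)
-440*((u + o(3)*(-7)) + k) = -440*((8 + ((½)/3)*(-7)) + 152/17) = -440*((8 + ((½)*(⅓))*(-7)) + 152/17) = -440*((8 + (⅙)*(-7)) + 152/17) = -440*((8 - 7/6) + 152/17) = -440*(41/6 + 152/17) = -440*1609/102 = -353980/51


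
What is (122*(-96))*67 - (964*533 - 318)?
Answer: -1298198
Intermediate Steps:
(122*(-96))*67 - (964*533 - 318) = -11712*67 - (513812 - 318) = -784704 - 1*513494 = -784704 - 513494 = -1298198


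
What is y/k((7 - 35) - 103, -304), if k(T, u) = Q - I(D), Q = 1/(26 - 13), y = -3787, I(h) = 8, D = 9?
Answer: 49231/103 ≈ 477.97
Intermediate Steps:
Q = 1/13 ≈ 0.076923
k(T, u) = -103/13 (k(T, u) = 1/13 - 1*8 = 1/13 - 8 = -103/13)
y/k((7 - 35) - 103, -304) = -3787/(-103/13) = -3787*(-13/103) = 49231/103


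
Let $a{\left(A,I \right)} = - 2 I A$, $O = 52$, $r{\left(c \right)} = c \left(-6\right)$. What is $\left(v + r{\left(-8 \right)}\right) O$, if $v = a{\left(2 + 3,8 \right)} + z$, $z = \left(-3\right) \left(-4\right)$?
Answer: $-1040$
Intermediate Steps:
$r{\left(c \right)} = - 6 c$
$z = 12$
$a{\left(A,I \right)} = - 2 A I$
$v = -68$ ($v = \left(-2\right) \left(2 + 3\right) 8 + 12 = \left(-2\right) 5 \cdot 8 + 12 = -80 + 12 = -68$)
$\left(v + r{\left(-8 \right)}\right) O = \left(-68 - -48\right) 52 = \left(-68 + 48\right) 52 = \left(-20\right) 52 = -1040$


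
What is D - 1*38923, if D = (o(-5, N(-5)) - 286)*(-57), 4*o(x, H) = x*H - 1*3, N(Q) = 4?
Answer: -89173/4 ≈ -22293.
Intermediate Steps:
o(x, H) = -3/4 + H*x/4 (o(x, H) = (x*H - 1*3)/4 = (H*x - 3)/4 = (-3 + H*x)/4 = -3/4 + H*x/4)
D = 66519/4 (D = ((-3/4 + (1/4)*4*(-5)) - 286)*(-57) = ((-3/4 - 5) - 286)*(-57) = (-23/4 - 286)*(-57) = -1167/4*(-57) = 66519/4 ≈ 16630.)
D - 1*38923 = 66519/4 - 1*38923 = 66519/4 - 38923 = -89173/4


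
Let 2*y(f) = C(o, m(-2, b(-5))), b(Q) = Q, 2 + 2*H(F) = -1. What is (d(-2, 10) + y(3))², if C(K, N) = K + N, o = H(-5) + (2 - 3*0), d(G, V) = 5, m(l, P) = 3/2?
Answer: 36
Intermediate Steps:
H(F) = -3/2 (H(F) = -1 + (½)*(-1) = -1 - ½ = -3/2)
m(l, P) = 3/2 (m(l, P) = 3*(½) = 3/2)
o = ½ (o = -3/2 + (2 - 3*0) = -3/2 + (2 + 0) = -3/2 + 2 = ½ ≈ 0.50000)
y(f) = 1 (y(f) = (½ + 3/2)/2 = (½)*2 = 1)
(d(-2, 10) + y(3))² = (5 + 1)² = 6² = 36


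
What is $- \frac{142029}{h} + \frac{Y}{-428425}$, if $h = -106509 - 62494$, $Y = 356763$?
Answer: $\frac{554757036}{72405110275} \approx 0.0076618$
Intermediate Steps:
$h = -169003$
$- \frac{142029}{h} + \frac{Y}{-428425} = - \frac{142029}{-169003} + \frac{356763}{-428425} = \left(-142029\right) \left(- \frac{1}{169003}\right) + 356763 \left(- \frac{1}{428425}\right) = \frac{142029}{169003} - \frac{356763}{428425} = \frac{554757036}{72405110275}$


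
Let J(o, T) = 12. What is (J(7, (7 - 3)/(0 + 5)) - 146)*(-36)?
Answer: 4824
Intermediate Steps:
(J(7, (7 - 3)/(0 + 5)) - 146)*(-36) = (12 - 146)*(-36) = -134*(-36) = 4824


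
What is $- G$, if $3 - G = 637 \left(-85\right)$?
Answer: $-54148$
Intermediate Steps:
$G = 54148$ ($G = 3 - 637 \left(-85\right) = 3 - -54145 = 3 + 54145 = 54148$)
$- G = \left(-1\right) 54148 = -54148$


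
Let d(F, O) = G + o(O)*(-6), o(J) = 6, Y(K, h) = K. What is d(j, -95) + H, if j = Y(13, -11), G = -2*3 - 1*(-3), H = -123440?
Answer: -123479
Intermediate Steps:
G = -3 (G = -6 + 3 = -3)
j = 13
d(F, O) = -39 (d(F, O) = -3 + 6*(-6) = -3 - 36 = -39)
d(j, -95) + H = -39 - 123440 = -123479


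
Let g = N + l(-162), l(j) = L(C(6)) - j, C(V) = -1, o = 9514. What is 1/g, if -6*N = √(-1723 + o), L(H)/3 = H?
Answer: 36/5675 + 14*√159/300775 ≈ 0.0069305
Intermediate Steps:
L(H) = 3*H
N = -7*√159/6 (N = -√(-1723 + 9514)/6 = -7*√159/6 ≈ -14.711)
l(j) = -3 - j (l(j) = 3*(-1) - j = -3 - j)
g = 159 - 7*√159/6 (g = -7*√159/6 + (-3 - 1*(-162)) = -7*√159/6 + (-3 + 162) = -7*√159/6 + 159 = 159 - 7*√159/6 ≈ 144.29)
1/g = 1/(159 - 7*√159/6)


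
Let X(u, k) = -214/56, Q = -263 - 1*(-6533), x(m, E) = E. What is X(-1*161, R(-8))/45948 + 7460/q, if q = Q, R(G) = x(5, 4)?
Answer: 319898245/268887696 ≈ 1.1897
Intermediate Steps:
Q = 6270 (Q = -263 + 6533 = 6270)
R(G) = 4
q = 6270
X(u, k) = -107/28 (X(u, k) = -214*1/56 = -107/28)
X(-1*161, R(-8))/45948 + 7460/q = -107/28/45948 + 7460/6270 = -107/28*1/45948 + 7460*(1/6270) = -107/1286544 + 746/627 = 319898245/268887696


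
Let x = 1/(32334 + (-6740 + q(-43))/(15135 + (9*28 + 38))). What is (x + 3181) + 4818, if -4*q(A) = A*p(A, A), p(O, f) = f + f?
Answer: 7978911110279/997488571 ≈ 7999.0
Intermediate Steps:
p(O, f) = 2*f
q(A) = -A**2/2 (q(A) = -A*2*A/4 = -A**2/2)
x = 30850/997488571 (x = 1/(32334 + (-6740 - 1/2*(-43)**2)/(15135 + (9*28 + 38))) = 1/(32334 + (-6740 - 1/2*1849)/(15135 + (252 + 38))) = 1/(32334 + (-6740 - 1849/2)/(15135 + 290)) = 1/(32334 - 15329/2/15425) = 1/(32334 - 15329/2*1/15425) = 1/(32334 - 15329/30850) = 1/(997488571/30850) = 30850/997488571 ≈ 3.0928e-5)
(x + 3181) + 4818 = (30850/997488571 + 3181) + 4818 = 3173011175201/997488571 + 4818 = 7978911110279/997488571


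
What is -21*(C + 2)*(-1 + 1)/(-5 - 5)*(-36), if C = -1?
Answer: 0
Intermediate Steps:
-21*(C + 2)*(-1 + 1)/(-5 - 5)*(-36) = -21*(-1 + 2)*(-1 + 1)/(-5 - 5)*(-36) = -21*0/(-10)*(-36) = -21*0*(-1/10)*(-36) = -21*0*(-36) = 0*(-36) = 0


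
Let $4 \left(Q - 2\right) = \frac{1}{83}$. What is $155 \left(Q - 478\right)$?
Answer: $- \frac{24494805}{332} \approx -73780.0$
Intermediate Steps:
$Q = \frac{665}{332}$ ($Q = 2 + \frac{1}{4 \cdot 83} = 2 + \frac{1}{4} \cdot \frac{1}{83} = 2 + \frac{1}{332} = \frac{665}{332} \approx 2.003$)
$155 \left(Q - 478\right) = 155 \left(\frac{665}{332} - 478\right) = 155 \left(- \frac{158031}{332}\right) = - \frac{24494805}{332}$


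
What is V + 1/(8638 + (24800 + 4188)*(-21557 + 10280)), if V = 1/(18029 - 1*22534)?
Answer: -326893543/1472635116190 ≈ -0.00022198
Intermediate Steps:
V = -1/4505 (V = 1/(18029 - 22534) = 1/(-4505) = -1/4505 ≈ -0.00022198)
V + 1/(8638 + (24800 + 4188)*(-21557 + 10280)) = -1/4505 + 1/(8638 + (24800 + 4188)*(-21557 + 10280)) = -1/4505 + 1/(8638 + 28988*(-11277)) = -1/4505 + 1/(8638 - 326897676) = -1/4505 + 1/(-326889038) = -1/4505 - 1/326889038 = -326893543/1472635116190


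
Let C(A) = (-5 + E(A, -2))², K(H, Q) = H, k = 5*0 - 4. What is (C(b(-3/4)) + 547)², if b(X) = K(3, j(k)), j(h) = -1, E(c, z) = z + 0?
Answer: 355216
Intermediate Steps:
E(c, z) = z
k = -4 (k = 0 - 4 = -4)
b(X) = 3
C(A) = 49 (C(A) = (-5 - 2)² = (-7)² = 49)
(C(b(-3/4)) + 547)² = (49 + 547)² = 596² = 355216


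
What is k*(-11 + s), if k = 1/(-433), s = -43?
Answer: 54/433 ≈ 0.12471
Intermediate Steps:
k = -1/433 ≈ -0.0023095
k*(-11 + s) = -(-11 - 43)/433 = -1/433*(-54) = 54/433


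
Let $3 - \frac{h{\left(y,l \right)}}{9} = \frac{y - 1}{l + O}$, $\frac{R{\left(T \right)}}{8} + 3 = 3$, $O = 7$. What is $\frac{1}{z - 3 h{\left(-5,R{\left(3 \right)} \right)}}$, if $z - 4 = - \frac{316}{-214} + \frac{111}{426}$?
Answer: $- \frac{106358}{10466229} \approx -0.010162$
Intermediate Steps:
$R{\left(T \right)} = 0$ ($R{\left(T \right)} = -24 + 8 \cdot 3 = -24 + 24 = 0$)
$h{\left(y,l \right)} = 27 - \frac{9 \left(-1 + y\right)}{7 + l}$ ($h{\left(y,l \right)} = 27 - 9 \frac{y - 1}{l + 7} = 27 - 9 \frac{-1 + y}{7 + l} = 27 - \frac{9 \left(-1 + y\right)}{7 + l}$)
$z = \frac{87171}{15194}$ ($z = 4 + \left(- \frac{316}{-214} + \frac{111}{426}\right) = 4 + \left(\left(-316\right) \left(- \frac{1}{214}\right) + 111 \cdot \frac{1}{426}\right) = 4 + \left(\frac{158}{107} + \frac{37}{142}\right) = 4 + \frac{26395}{15194} = \frac{87171}{15194} \approx 5.7372$)
$\frac{1}{z - 3 h{\left(-5,R{\left(3 \right)} \right)}} = \frac{1}{\frac{87171}{15194} - 3 \frac{9 \left(22 - -5 + 3 \cdot 0\right)}{7 + 0}} = \frac{1}{\frac{87171}{15194} - 3 \frac{9 \left(22 + 5 + 0\right)}{7}} = \frac{1}{\frac{87171}{15194} - 3 \cdot 9 \cdot \frac{1}{7} \cdot 27} = \frac{1}{\frac{87171}{15194} - \frac{729}{7}} = \frac{1}{- \frac{10466229}{106358}} = - \frac{106358}{10466229}$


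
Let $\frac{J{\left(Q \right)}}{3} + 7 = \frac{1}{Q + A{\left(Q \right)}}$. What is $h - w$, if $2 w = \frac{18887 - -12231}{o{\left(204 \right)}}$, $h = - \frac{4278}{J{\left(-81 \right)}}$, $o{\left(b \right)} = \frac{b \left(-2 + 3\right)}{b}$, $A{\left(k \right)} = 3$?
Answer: $- \frac{8399545}{547} \approx -15356.0$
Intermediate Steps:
$J{\left(Q \right)} = -21 + \frac{3}{3 + Q}$ ($J{\left(Q \right)} = -21 + \frac{3}{Q + 3} = -21 + \frac{3}{3 + Q}$)
$o{\left(b \right)} = 1$ ($o{\left(b \right)} = \frac{b 1}{b} = \frac{b}{b} = 1$)
$h = \frac{111228}{547}$ ($h = - \frac{4278}{3 \frac{1}{3 - 81} \left(-20 - -567\right)} = - \frac{4278}{3 \frac{1}{-78} \left(-20 + 567\right)} = - \frac{4278}{3 \left(- \frac{1}{78}\right) 547} = - \frac{4278}{- \frac{547}{26}} = \left(-4278\right) \left(- \frac{26}{547}\right) = \frac{111228}{547} \approx 203.34$)
$w = 15559$ ($w = \frac{\left(18887 - -12231\right) 1^{-1}}{2} = \frac{\left(18887 + 12231\right) 1}{2} = \frac{31118 \cdot 1}{2} = \frac{1}{2} \cdot 31118 = 15559$)
$h - w = \frac{111228}{547} - 15559 = - \frac{8399545}{547}$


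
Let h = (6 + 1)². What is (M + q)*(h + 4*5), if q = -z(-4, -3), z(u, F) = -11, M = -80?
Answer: -4761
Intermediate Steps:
h = 49 (h = 7² = 49)
q = 11 (q = -1*(-11) = 11)
(M + q)*(h + 4*5) = (-80 + 11)*(49 + 4*5) = -69*(49 + 20) = -69*69 = -4761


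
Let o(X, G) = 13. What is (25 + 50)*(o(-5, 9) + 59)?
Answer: 5400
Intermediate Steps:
(25 + 50)*(o(-5, 9) + 59) = (25 + 50)*(13 + 59) = 75*72 = 5400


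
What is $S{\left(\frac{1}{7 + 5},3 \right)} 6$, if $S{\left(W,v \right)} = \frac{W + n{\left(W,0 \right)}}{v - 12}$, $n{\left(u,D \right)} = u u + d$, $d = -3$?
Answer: $\frac{419}{216} \approx 1.9398$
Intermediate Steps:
$n{\left(u,D \right)} = -3 + u^{2}$ ($n{\left(u,D \right)} = u u - 3 = u^{2} - 3 = -3 + u^{2}$)
$S{\left(W,v \right)} = \frac{-3 + W + W^{2}}{-12 + v}$ ($S{\left(W,v \right)} = \frac{W + \left(-3 + W^{2}\right)}{v - 12} = \frac{-3 + W + W^{2}}{-12 + v}$)
$S{\left(\frac{1}{7 + 5},3 \right)} 6 = \frac{-3 + \frac{1}{7 + 5} + \left(\frac{1}{7 + 5}\right)^{2}}{-12 + 3} \cdot 6 = \frac{-3 + \frac{1}{12} + \left(\frac{1}{12}\right)^{2}}{-9} \cdot 6 = - \frac{-3 + \frac{1}{12} + \left(\frac{1}{12}\right)^{2}}{9} \cdot 6 = - \frac{-3 + \frac{1}{12} + \frac{1}{144}}{9} \cdot 6 = \left(- \frac{1}{9}\right) \left(- \frac{419}{144}\right) 6 = \frac{419}{1296} \cdot 6 = \frac{419}{216}$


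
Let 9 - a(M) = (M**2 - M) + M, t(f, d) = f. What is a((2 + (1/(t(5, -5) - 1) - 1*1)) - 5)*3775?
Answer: -305775/16 ≈ -19111.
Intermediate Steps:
a(M) = 9 - M**2 (a(M) = 9 - ((M**2 - M) + M) = 9 - M**2)
a((2 + (1/(t(5, -5) - 1) - 1*1)) - 5)*3775 = (9 - ((2 + (1/(5 - 1) - 1*1)) - 5)**2)*3775 = (9 - ((2 + (1/4 - 1)) - 5)**2)*3775 = (9 - ((2 - 3/4) - 5)**2)*3775 = (9 - (5/4 - 5)**2)*3775 = (9 - (-15/4)**2)*3775 = (9 - 1*225/16)*3775 = (9 - 225/16)*3775 = -81/16*3775 = -305775/16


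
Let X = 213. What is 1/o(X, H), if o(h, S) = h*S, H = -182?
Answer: -1/38766 ≈ -2.5796e-5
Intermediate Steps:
o(h, S) = S*h
1/o(X, H) = 1/(-182*213) = 1/(-38766) = -1/38766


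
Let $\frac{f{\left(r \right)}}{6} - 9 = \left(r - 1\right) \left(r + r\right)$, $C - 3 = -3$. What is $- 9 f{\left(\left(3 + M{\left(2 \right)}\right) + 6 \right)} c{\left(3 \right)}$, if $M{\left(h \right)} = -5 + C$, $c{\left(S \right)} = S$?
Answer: $-5346$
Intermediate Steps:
$C = 0$ ($C = 3 - 3 = 0$)
$M{\left(h \right)} = -5$ ($M{\left(h \right)} = -5 + 0 = -5$)
$f{\left(r \right)} = 54 + 12 r \left(-1 + r\right)$ ($f{\left(r \right)} = 54 + 6 \left(r - 1\right) \left(r + r\right) = 54 + 6 \left(-1 + r\right) 2 r = 54 + 6 \cdot 2 r \left(-1 + r\right) = 54 + 12 r \left(-1 + r\right)$)
$- 9 f{\left(\left(3 + M{\left(2 \right)}\right) + 6 \right)} c{\left(3 \right)} = - 9 \left(54 - 12 \left(\left(3 - 5\right) + 6\right) + 12 \left(\left(3 - 5\right) + 6\right)^{2}\right) 3 = - 9 \left(54 - 12 \left(-2 + 6\right) + 12 \left(-2 + 6\right)^{2}\right) 3 = - 9 \left(54 - 48 + 12 \cdot 4^{2}\right) 3 = - 9 \left(54 - 48 + 12 \cdot 16\right) 3 = - 9 \left(54 - 48 + 192\right) 3 = \left(-9\right) 198 \cdot 3 = \left(-1782\right) 3 = -5346$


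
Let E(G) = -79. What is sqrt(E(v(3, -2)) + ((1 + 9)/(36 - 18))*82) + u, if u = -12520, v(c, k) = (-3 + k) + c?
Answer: -12520 + I*sqrt(301)/3 ≈ -12520.0 + 5.7831*I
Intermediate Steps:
v(c, k) = -3 + c + k
sqrt(E(v(3, -2)) + ((1 + 9)/(36 - 18))*82) + u = sqrt(-79 + ((1 + 9)/(36 - 18))*82) - 12520 = sqrt(-79 + (10/18)*82) - 12520 = sqrt(-79 + (10*(1/18))*82) - 12520 = sqrt(-79 + (5/9)*82) - 12520 = sqrt(-79 + 410/9) - 12520 = sqrt(-301/9) - 12520 = I*sqrt(301)/3 - 12520 = -12520 + I*sqrt(301)/3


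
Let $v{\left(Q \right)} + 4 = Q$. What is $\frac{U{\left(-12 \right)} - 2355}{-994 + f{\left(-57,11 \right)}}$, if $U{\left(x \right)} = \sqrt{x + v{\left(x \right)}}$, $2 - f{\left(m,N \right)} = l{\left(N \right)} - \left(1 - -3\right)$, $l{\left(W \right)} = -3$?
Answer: $\frac{471}{197} - \frac{2 i \sqrt{7}}{985} \approx 2.3909 - 0.0053721 i$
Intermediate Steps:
$v{\left(Q \right)} = -4 + Q$
$f{\left(m,N \right)} = 9$ ($f{\left(m,N \right)} = 2 - \left(-3 - \left(1 - -3\right)\right) = 2 - \left(-3 - \left(1 + 3\right)\right) = 2 - \left(-3 - 4\right) = 2 - -7 = 2 + 7 = 9$)
$U{\left(x \right)} = \sqrt{-4 + 2 x}$ ($U{\left(x \right)} = \sqrt{x + \left(-4 + x\right)} = \sqrt{-4 + 2 x}$)
$\frac{U{\left(-12 \right)} - 2355}{-994 + f{\left(-57,11 \right)}} = \frac{\sqrt{-4 + 2 \left(-12\right)} - 2355}{-994 + 9} = \frac{\sqrt{-4 - 24} - 2355}{-985} = \left(\sqrt{-28} - 2355\right) \left(- \frac{1}{985}\right) = \left(2 i \sqrt{7} - 2355\right) \left(- \frac{1}{985}\right) = \left(-2355 + 2 i \sqrt{7}\right) \left(- \frac{1}{985}\right) = \frac{471}{197} - \frac{2 i \sqrt{7}}{985}$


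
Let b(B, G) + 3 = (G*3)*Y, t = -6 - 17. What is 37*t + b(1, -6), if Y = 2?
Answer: -890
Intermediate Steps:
t = -23
b(B, G) = -3 + 6*G (b(B, G) = -3 + (G*3)*2 = -3 + (3*G)*2 = -3 + 6*G)
37*t + b(1, -6) = 37*(-23) + (-3 + 6*(-6)) = -851 + (-3 - 36) = -851 - 39 = -890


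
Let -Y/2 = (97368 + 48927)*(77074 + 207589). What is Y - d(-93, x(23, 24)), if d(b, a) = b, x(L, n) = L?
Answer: -83289547077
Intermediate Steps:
Y = -83289547170 (Y = -2*(97368 + 48927)*(77074 + 207589) = -292590*284663 = -2*41644773585 = -83289547170)
Y - d(-93, x(23, 24)) = -83289547170 - 1*(-93) = -83289547170 + 93 = -83289547077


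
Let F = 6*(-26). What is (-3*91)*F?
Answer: 42588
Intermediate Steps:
F = -156
(-3*91)*F = -3*91*(-156) = -273*(-156) = 42588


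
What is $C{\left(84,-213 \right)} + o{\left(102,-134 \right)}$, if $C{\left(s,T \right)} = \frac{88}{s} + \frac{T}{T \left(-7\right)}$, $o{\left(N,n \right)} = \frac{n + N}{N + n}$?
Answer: $\frac{40}{21} \approx 1.9048$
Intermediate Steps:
$o{\left(N,n \right)} = 1$ ($o{\left(N,n \right)} = \frac{N + n}{N + n} = 1$)
$C{\left(s,T \right)} = - \frac{1}{7} + \frac{88}{s}$ ($C{\left(s,T \right)} = \frac{88}{s} + \frac{T}{\left(-7\right) T} = \frac{88}{s} + T \left(- \frac{1}{7 T}\right) = \frac{88}{s} - \frac{1}{7} = - \frac{1}{7} + \frac{88}{s}$)
$C{\left(84,-213 \right)} + o{\left(102,-134 \right)} = \frac{616 - 84}{7 \cdot 84} + 1 = \frac{1}{7} \cdot \frac{1}{84} \left(616 - 84\right) + 1 = \frac{1}{7} \cdot \frac{1}{84} \cdot 532 + 1 = \frac{19}{21} + 1 = \frac{40}{21}$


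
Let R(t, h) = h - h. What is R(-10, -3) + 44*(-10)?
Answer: -440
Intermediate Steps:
R(t, h) = 0
R(-10, -3) + 44*(-10) = 0 + 44*(-10) = 0 - 440 = -440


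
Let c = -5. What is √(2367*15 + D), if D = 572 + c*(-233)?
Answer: 3*√4138 ≈ 192.98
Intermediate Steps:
D = 1737 (D = 572 - 5*(-233) = 572 + 1165 = 1737)
√(2367*15 + D) = √(2367*15 + 1737) = √(35505 + 1737) = √37242 = 3*√4138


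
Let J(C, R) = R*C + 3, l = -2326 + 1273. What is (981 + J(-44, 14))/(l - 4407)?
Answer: -92/1365 ≈ -0.067399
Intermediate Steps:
l = -1053
J(C, R) = 3 + C*R (J(C, R) = C*R + 3 = 3 + C*R)
(981 + J(-44, 14))/(l - 4407) = (981 + (3 - 44*14))/(-1053 - 4407) = (981 + (3 - 616))/(-5460) = (981 - 613)*(-1/5460) = 368*(-1/5460) = -92/1365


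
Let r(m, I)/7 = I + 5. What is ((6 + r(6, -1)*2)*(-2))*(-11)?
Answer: 1364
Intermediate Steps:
r(m, I) = 35 + 7*I (r(m, I) = 7*(I + 5) = 7*(5 + I) = 35 + 7*I)
((6 + r(6, -1)*2)*(-2))*(-11) = ((6 + (35 + 7*(-1))*2)*(-2))*(-11) = ((6 + (35 - 7)*2)*(-2))*(-11) = ((6 + 28*2)*(-2))*(-11) = ((6 + 56)*(-2))*(-11) = (62*(-2))*(-11) = -124*(-11) = 1364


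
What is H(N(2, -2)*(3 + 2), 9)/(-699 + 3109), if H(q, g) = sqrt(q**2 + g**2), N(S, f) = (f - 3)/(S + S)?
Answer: sqrt(1921)/9640 ≈ 0.0045466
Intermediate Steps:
N(S, f) = (-3 + f)/(2*S) (N(S, f) = (-3 + f)/((2*S)) = (-3 + f)*(1/(2*S)) = (-3 + f)/(2*S))
H(q, g) = sqrt(g**2 + q**2)
H(N(2, -2)*(3 + 2), 9)/(-699 + 3109) = sqrt(9**2 + (((1/2)*(-3 - 2)/2)*(3 + 2))**2)/(-699 + 3109) = sqrt(81 + (((1/2)*(1/2)*(-5))*5)**2)/2410 = sqrt(81 + (-5/4*5)**2)*(1/2410) = sqrt(81 + (-25/4)**2)*(1/2410) = sqrt(81 + 625/16)*(1/2410) = sqrt(1921/16)*(1/2410) = (sqrt(1921)/4)*(1/2410) = sqrt(1921)/9640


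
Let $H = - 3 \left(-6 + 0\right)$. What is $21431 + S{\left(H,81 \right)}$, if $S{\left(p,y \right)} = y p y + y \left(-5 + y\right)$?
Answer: $145685$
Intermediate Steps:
$H = 18$ ($H = \left(-3\right) \left(-6\right) = 18$)
$S{\left(p,y \right)} = p y^{2} + y \left(-5 + y\right)$ ($S{\left(p,y \right)} = p y y + y \left(-5 + y\right) = p y^{2} + y \left(-5 + y\right)$)
$21431 + S{\left(H,81 \right)} = 21431 + 81 \left(-5 + 81 + 18 \cdot 81\right) = 21431 + 81 \left(-5 + 81 + 1458\right) = 21431 + 81 \cdot 1534 = 21431 + 124254 = 145685$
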